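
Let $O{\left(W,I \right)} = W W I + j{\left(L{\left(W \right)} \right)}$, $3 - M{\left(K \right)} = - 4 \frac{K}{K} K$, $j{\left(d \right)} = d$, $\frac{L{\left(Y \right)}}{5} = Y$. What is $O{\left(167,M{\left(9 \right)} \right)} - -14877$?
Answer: $1103383$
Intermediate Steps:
$L{\left(Y \right)} = 5 Y$
$M{\left(K \right)} = 3 + 4 K$ ($M{\left(K \right)} = 3 - - 4 \frac{K}{K} K = 3 - \left(-4\right) 1 K = 3 - - 4 K = 3 + 4 K$)
$O{\left(W,I \right)} = 5 W + I W^{2}$ ($O{\left(W,I \right)} = W W I + 5 W = W^{2} I + 5 W = I W^{2} + 5 W = 5 W + I W^{2}$)
$O{\left(167,M{\left(9 \right)} \right)} - -14877 = 167 \left(5 + \left(3 + 4 \cdot 9\right) 167\right) - -14877 = 167 \left(5 + \left(3 + 36\right) 167\right) + 14877 = 167 \left(5 + 39 \cdot 167\right) + 14877 = 167 \left(5 + 6513\right) + 14877 = 167 \cdot 6518 + 14877 = 1088506 + 14877 = 1103383$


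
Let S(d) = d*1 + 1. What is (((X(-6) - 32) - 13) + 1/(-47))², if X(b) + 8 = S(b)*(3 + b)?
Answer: 3193369/2209 ≈ 1445.6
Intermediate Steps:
S(d) = 1 + d (S(d) = d + 1 = 1 + d)
X(b) = -8 + (1 + b)*(3 + b)
(((X(-6) - 32) - 13) + 1/(-47))² = ((((-5 + (-6)² + 4*(-6)) - 32) - 13) + 1/(-47))² = ((((-5 + 36 - 24) - 32) - 13) - 1/47)² = (((7 - 32) - 13) - 1/47)² = ((-25 - 13) - 1/47)² = (-38 - 1/47)² = (-1787/47)² = 3193369/2209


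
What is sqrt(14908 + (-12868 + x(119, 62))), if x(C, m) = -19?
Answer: sqrt(2021) ≈ 44.956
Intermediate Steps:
sqrt(14908 + (-12868 + x(119, 62))) = sqrt(14908 + (-12868 - 19)) = sqrt(14908 - 12887) = sqrt(2021)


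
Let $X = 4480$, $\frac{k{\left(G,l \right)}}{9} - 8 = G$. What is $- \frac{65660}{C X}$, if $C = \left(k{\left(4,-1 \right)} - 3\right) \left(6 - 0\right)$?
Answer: $- \frac{67}{2880} \approx -0.023264$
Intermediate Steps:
$k{\left(G,l \right)} = 72 + 9 G$
$C = 630$ ($C = \left(\left(72 + 9 \cdot 4\right) - 3\right) \left(6 - 0\right) = \left(\left(72 + 36\right) - 3\right) \left(6 + 0\right) = \left(108 - 3\right) 6 = 105 \cdot 6 = 630$)
$- \frac{65660}{C X} = - \frac{65660}{630 \cdot 4480} = - \frac{65660}{2822400} = \left(-65660\right) \frac{1}{2822400} = - \frac{67}{2880}$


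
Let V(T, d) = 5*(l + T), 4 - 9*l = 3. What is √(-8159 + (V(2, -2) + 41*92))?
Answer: 2*I*√9847/3 ≈ 66.155*I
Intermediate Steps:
l = ⅑ (l = 4/9 - ⅑*3 = 4/9 - ⅓ = ⅑ ≈ 0.11111)
V(T, d) = 5/9 + 5*T (V(T, d) = 5*(⅑ + T) = 5/9 + 5*T)
√(-8159 + (V(2, -2) + 41*92)) = √(-8159 + ((5/9 + 5*2) + 41*92)) = √(-8159 + ((5/9 + 10) + 3772)) = √(-8159 + (95/9 + 3772)) = √(-8159 + 34043/9) = √(-39388/9) = 2*I*√9847/3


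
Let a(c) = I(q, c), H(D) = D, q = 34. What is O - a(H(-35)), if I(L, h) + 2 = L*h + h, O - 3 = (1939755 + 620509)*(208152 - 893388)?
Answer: -1754385061074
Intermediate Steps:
O = -1754385062301 (O = 3 + (1939755 + 620509)*(208152 - 893388) = 3 + 2560264*(-685236) = 3 - 1754385062304 = -1754385062301)
I(L, h) = -2 + h + L*h (I(L, h) = -2 + (L*h + h) = -2 + (h + L*h) = -2 + h + L*h)
a(c) = -2 + 35*c (a(c) = -2 + c + 34*c = -2 + 35*c)
O - a(H(-35)) = -1754385062301 - (-2 + 35*(-35)) = -1754385062301 - (-2 - 1225) = -1754385062301 - 1*(-1227) = -1754385062301 + 1227 = -1754385061074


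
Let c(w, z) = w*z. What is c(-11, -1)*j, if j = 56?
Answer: 616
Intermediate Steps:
c(-11, -1)*j = -11*(-1)*56 = 11*56 = 616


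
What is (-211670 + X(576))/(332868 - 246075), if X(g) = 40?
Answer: -211630/86793 ≈ -2.4383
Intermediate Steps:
(-211670 + X(576))/(332868 - 246075) = (-211670 + 40)/(332868 - 246075) = -211630/86793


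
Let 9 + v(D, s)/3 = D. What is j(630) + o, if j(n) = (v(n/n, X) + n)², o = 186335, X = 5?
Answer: 553571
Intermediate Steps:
v(D, s) = -27 + 3*D
j(n) = (-24 + n)² (j(n) = ((-27 + 3*(n/n)) + n)² = ((-27 + 3*1) + n)² = ((-27 + 3) + n)² = (-24 + n)²)
j(630) + o = (-24 + 630)² + 186335 = 606² + 186335 = 367236 + 186335 = 553571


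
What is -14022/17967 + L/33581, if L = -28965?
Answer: -330428979/201116609 ≈ -1.6430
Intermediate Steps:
-14022/17967 + L/33581 = -14022/17967 - 28965/33581 = -14022*1/17967 - 28965*1/33581 = -4674/5989 - 28965/33581 = -330428979/201116609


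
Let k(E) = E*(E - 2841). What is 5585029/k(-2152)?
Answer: 5585029/10744936 ≈ 0.51978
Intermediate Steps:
k(E) = E*(-2841 + E)
5585029/k(-2152) = 5585029/((-2152*(-2841 - 2152))) = 5585029/((-2152*(-4993))) = 5585029/10744936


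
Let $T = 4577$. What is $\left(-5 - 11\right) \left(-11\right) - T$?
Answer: $-4401$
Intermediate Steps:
$\left(-5 - 11\right) \left(-11\right) - T = \left(-5 - 11\right) \left(-11\right) - 4577 = \left(-16\right) \left(-11\right) - 4577 = 176 - 4577 = -4401$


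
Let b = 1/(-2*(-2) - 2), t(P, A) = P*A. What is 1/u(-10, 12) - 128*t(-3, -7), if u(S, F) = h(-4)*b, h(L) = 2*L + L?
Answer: -16129/6 ≈ -2688.2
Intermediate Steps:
h(L) = 3*L
t(P, A) = A*P
b = 1/2 (b = 1/(4 - 2) = 1/2 ≈ 0.50000)
u(S, F) = -6 (u(S, F) = (3*(-4))*(1/2) = -12*1/2 = -6)
1/u(-10, 12) - 128*t(-3, -7) = 1/(-6) - (-896)*(-3) = -1/6 - 128*21 = -1/6 - 2688 = -16129/6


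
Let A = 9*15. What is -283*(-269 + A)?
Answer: 37922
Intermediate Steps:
A = 135
-283*(-269 + A) = -283*(-269 + 135) = -283*(-134) = 37922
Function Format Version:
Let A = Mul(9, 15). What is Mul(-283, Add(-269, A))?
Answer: 37922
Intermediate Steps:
A = 135
Mul(-283, Add(-269, A)) = Mul(-283, Add(-269, 135)) = Mul(-283, -134) = 37922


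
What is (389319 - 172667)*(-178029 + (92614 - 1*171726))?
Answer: -55710111932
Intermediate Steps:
(389319 - 172667)*(-178029 + (92614 - 1*171726)) = 216652*(-178029 + (92614 - 171726)) = 216652*(-178029 - 79112) = 216652*(-257141) = -55710111932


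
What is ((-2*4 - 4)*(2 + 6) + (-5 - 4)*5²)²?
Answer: 103041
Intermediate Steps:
((-2*4 - 4)*(2 + 6) + (-5 - 4)*5²)² = ((-8 - 4)*8 - 9*25)² = (-12*8 - 225)² = (-96 - 225)² = (-321)² = 103041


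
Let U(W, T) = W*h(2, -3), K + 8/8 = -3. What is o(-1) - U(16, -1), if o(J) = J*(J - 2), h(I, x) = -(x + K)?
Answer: -109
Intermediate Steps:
K = -4 (K = -1 - 3 = -4)
h(I, x) = 4 - x (h(I, x) = -(x - 4) = -(-4 + x) = 4 - x)
U(W, T) = 7*W (U(W, T) = W*(4 - 1*(-3)) = W*(4 + 3) = W*7 = 7*W)
o(J) = J*(-2 + J)
o(-1) - U(16, -1) = -(-2 - 1) - 7*16 = -1*(-3) - 1*112 = 3 - 112 = -109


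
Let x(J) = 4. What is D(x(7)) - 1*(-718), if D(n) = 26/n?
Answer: 1449/2 ≈ 724.50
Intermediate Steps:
D(x(7)) - 1*(-718) = 26/4 - 1*(-718) = 26*(¼) + 718 = 13/2 + 718 = 1449/2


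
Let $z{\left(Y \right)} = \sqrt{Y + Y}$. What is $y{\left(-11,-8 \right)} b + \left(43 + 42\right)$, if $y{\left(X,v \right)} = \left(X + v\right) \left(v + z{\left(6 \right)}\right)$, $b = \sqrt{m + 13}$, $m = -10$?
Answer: $-29 + 152 \sqrt{3} \approx 234.27$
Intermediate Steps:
$z{\left(Y \right)} = \sqrt{2} \sqrt{Y}$ ($z{\left(Y \right)} = \sqrt{2 Y} = \sqrt{2} \sqrt{Y}$)
$b = \sqrt{3}$ ($b = \sqrt{-10 + 13} = \sqrt{3} \approx 1.732$)
$y{\left(X,v \right)} = \left(X + v\right) \left(v + 2 \sqrt{3}\right)$ ($y{\left(X,v \right)} = \left(X + v\right) \left(v + \sqrt{2} \sqrt{6}\right) = \left(X + v\right) \left(v + 2 \sqrt{3}\right)$)
$y{\left(-11,-8 \right)} b + \left(43 + 42\right) = \left(\left(-8\right)^{2} - -88 + 2 \left(-11\right) \sqrt{3} + 2 \left(-8\right) \sqrt{3}\right) \sqrt{3} + \left(43 + 42\right) = \left(64 + 88 - 22 \sqrt{3} - 16 \sqrt{3}\right) \sqrt{3} + 85 = \left(152 - 38 \sqrt{3}\right) \sqrt{3} + 85 = \sqrt{3} \left(152 - 38 \sqrt{3}\right) + 85 = 85 + \sqrt{3} \left(152 - 38 \sqrt{3}\right)$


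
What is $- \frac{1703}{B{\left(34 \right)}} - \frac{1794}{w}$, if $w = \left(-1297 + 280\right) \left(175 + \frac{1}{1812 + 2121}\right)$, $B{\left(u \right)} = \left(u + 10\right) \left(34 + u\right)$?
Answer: $- \frac{32526370747}{58175840624} \approx -0.5591$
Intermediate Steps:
$B{\left(u \right)} = \left(10 + u\right) \left(34 + u\right)$
$w = - \frac{77775188}{437}$ ($w = - 1017 \left(175 + \frac{1}{3933}\right) = \left(-1017\right) \frac{688276}{3933} = - \frac{77775188}{437} \approx -1.7798 \cdot 10^{5}$)
$- \frac{1703}{B{\left(34 \right)}} - \frac{1794}{w} = - \frac{1703}{340 + 34^{2} + 44 \cdot 34} - \frac{1794}{- \frac{77775188}{437}} = - \frac{1703}{340 + 1156 + 1496} - - \frac{391989}{38887594} = - \frac{1703}{2992} + \frac{391989}{38887594} = - \frac{32526370747}{58175840624}$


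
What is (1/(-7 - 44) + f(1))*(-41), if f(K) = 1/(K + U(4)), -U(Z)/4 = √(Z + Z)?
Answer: 7298/6477 + 328*√2/127 ≈ 4.7792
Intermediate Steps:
U(Z) = -4*√2*√Z (U(Z) = -4*√(Z + Z) = -4*√2*√Z)
f(K) = 1/(K - 8*√2) (f(K) = 1/(K - 4*√2*√4) = 1/(K - 4*√2*2) = 1/(K - 8*√2))
(1/(-7 - 44) + f(1))*(-41) = (1/(-7 - 44) + 1/(1 - 8*√2))*(-41) = (1/(-51) + 1/(1 - 8*√2))*(-41) = (-1/51 + 1/(1 - 8*√2))*(-41) = 41/51 - 41/(1 - 8*√2)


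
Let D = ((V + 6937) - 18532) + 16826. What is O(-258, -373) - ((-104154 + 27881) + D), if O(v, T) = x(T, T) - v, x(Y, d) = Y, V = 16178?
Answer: 54749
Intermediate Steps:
O(v, T) = T - v
D = 21409 (D = ((16178 + 6937) - 18532) + 16826 = (23115 - 18532) + 16826 = 4583 + 16826 = 21409)
O(-258, -373) - ((-104154 + 27881) + D) = (-373 - 1*(-258)) - ((-104154 + 27881) + 21409) = (-373 + 258) - (-76273 + 21409) = -115 - 1*(-54864) = -115 + 54864 = 54749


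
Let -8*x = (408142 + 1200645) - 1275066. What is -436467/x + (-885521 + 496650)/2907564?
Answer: 10022671472113/970315165644 ≈ 10.329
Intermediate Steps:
x = -333721/8 (x = -((408142 + 1200645) - 1275066)/8 = -(1608787 - 1275066)/8 = -⅛*333721 = -333721/8 ≈ -41715.)
-436467/x + (-885521 + 496650)/2907564 = -436467/(-333721/8) + (-885521 + 496650)/2907564 = -436467*(-8/333721) - 388871*1/2907564 = 3491736/333721 - 388871/2907564 = 10022671472113/970315165644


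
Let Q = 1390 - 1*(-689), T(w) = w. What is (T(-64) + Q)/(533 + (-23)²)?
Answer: 2015/1062 ≈ 1.8974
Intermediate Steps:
Q = 2079 (Q = 1390 + 689 = 2079)
(T(-64) + Q)/(533 + (-23)²) = (-64 + 2079)/(533 + (-23)²) = 2015/(533 + 529) = 2015/1062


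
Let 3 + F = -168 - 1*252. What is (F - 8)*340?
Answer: -146540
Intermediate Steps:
F = -423 (F = -3 + (-168 - 1*252) = -3 + (-168 - 252) = -3 - 420 = -423)
(F - 8)*340 = (-423 - 8)*340 = -431*340 = -146540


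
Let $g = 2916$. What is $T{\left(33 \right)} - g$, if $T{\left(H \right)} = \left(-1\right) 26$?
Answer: $-2942$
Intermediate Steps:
$T{\left(H \right)} = -26$
$T{\left(33 \right)} - g = -26 - 2916 = -2942$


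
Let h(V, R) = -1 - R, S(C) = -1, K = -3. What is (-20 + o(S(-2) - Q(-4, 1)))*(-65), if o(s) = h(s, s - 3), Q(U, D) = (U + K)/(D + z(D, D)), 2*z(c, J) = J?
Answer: 4225/3 ≈ 1408.3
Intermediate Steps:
z(c, J) = J/2
Q(U, D) = 2*(-3 + U)/(3*D) (Q(U, D) = (U - 3)/(D + D/2) = (-3 + U)/((3*D/2)) = (-3 + U)*(2/(3*D)) = 2*(-3 + U)/(3*D))
o(s) = 2 - s (o(s) = -1 - (s - 3) = -1 - (-3 + s) = -1 + (3 - s) = 2 - s)
(-20 + o(S(-2) - Q(-4, 1)))*(-65) = (-20 + (2 - (-1 - 2*(-3 - 4)/(3*1))))*(-65) = (-20 + (2 - (-1 - 2*(-7)/3)))*(-65) = (-20 + (2 - (-1 - 1*(-14/3))))*(-65) = (-20 + (2 - (-1 + 14/3)))*(-65) = (-20 + (2 - 1*11/3))*(-65) = (-20 + (2 - 11/3))*(-65) = (-20 - 5/3)*(-65) = -65/3*(-65) = 4225/3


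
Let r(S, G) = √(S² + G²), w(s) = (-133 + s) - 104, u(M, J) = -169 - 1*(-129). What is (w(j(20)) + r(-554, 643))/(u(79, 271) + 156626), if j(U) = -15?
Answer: -126/78293 + √720365/156586 ≈ 0.0038110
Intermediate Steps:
u(M, J) = -40 (u(M, J) = -169 + 129 = -40)
w(s) = -237 + s
r(S, G) = √(G² + S²)
(w(j(20)) + r(-554, 643))/(u(79, 271) + 156626) = ((-237 - 15) + √(643² + (-554)²))/(-40 + 156626) = (-252 + √(413449 + 306916))/156586 = (-252 + √720365)*(1/156586) = -126/78293 + √720365/156586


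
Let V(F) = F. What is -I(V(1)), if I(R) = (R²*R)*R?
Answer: -1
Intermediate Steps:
I(R) = R⁴ (I(R) = R³*R = R⁴)
-I(V(1)) = -1*1⁴ = -1*1 = -1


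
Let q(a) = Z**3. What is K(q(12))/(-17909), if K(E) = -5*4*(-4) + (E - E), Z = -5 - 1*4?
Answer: -80/17909 ≈ -0.0044670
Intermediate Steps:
Z = -9 (Z = -5 - 4 = -9)
q(a) = -729 (q(a) = (-9)**3 = -729)
K(E) = 80 (K(E) = -20*(-4) + 0 = 80 + 0 = 80)
K(q(12))/(-17909) = 80/(-17909) = 80*(-1/17909) = -80/17909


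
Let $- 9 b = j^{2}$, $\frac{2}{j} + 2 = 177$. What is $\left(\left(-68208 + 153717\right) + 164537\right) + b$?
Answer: $\frac{68918928746}{275625} \approx 2.5005 \cdot 10^{5}$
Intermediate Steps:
$j = \frac{2}{175}$ ($j = \frac{2}{-2 + 177} = \frac{2}{175} \approx 0.011429$)
$b = - \frac{4}{275625}$ ($b = - \frac{\left(\frac{2}{175}\right)^{2}}{9} = \left(- \frac{1}{9}\right) \frac{4}{30625} = - \frac{4}{275625} \approx -1.4512 \cdot 10^{-5}$)
$\left(\left(-68208 + 153717\right) + 164537\right) + b = \left(\left(-68208 + 153717\right) + 164537\right) - \frac{4}{275625} = \left(85509 + 164537\right) - \frac{4}{275625} = 250046 - \frac{4}{275625} = \frac{68918928746}{275625}$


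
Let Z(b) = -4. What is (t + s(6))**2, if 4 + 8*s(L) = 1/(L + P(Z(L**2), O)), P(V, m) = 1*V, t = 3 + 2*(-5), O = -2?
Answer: 14161/256 ≈ 55.316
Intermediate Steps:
t = -7 (t = 3 - 10 = -7)
P(V, m) = V
s(L) = -1/2 + 1/(8*(-4 + L)) (s(L) = -1/2 + 1/(8*(L - 4)) = -1/2 + 1/(8*(-4 + L)))
(t + s(6))**2 = (-7 + (17 - 4*6)/(8*(-4 + 6)))**2 = (-7 + (1/8)*(17 - 24)/2)**2 = (-7 + (1/8)*(1/2)*(-7))**2 = (-7 - 7/16)**2 = (-119/16)**2 = 14161/256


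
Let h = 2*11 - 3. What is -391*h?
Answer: -7429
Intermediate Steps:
h = 19 (h = 22 - 3 = 19)
-391*h = -391*19 = -7429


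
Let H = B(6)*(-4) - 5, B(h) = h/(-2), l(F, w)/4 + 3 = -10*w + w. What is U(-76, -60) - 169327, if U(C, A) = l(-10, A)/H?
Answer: -1183141/7 ≈ -1.6902e+5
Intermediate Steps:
l(F, w) = -12 - 36*w (l(F, w) = -12 + 4*(-10*w + w) = -12 + 4*(-9*w) = -12 - 36*w)
B(h) = -h/2 (B(h) = h*(-½) = -h/2)
H = 7 (H = -½*6*(-4) - 5 = -3*(-4) - 5 = 12 - 5 = 7)
U(C, A) = -12/7 - 36*A/7 (U(C, A) = (-12 - 36*A)/7 = (-12 - 36*A)*(⅐) = -12/7 - 36*A/7)
U(-76, -60) - 169327 = (-12/7 - 36/7*(-60)) - 169327 = (-12/7 + 2160/7) - 169327 = 2148/7 - 169327 = -1183141/7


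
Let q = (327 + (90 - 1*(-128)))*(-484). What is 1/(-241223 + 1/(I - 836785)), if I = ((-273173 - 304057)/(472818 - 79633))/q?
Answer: -8678660341057327/2093492483461243024851 ≈ -4.1455e-6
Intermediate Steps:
q = -263780 (q = (327 + (90 + 128))*(-484) = (327 + 218)*(-484) = 545*(-484) = -263780)
I = 57723/10371433930 (I = ((-273173 - 304057)/(472818 - 79633))/(-263780) = -577230/393185*(-1/263780) = -577230*1/393185*(-1/263780) = -115446/78637*(-1/263780) = 57723/10371433930 ≈ 5.5656e-6)
1/(-241223 + 1/(I - 836785)) = 1/(-241223 + 1/(57723/10371433930 - 836785)) = 1/(-241223 + 1/(-8678660341057327/10371433930)) = 1/(-241223 - 10371433930/8678660341057327) = 1/(-2093492483461243024851/8678660341057327) = -8678660341057327/2093492483461243024851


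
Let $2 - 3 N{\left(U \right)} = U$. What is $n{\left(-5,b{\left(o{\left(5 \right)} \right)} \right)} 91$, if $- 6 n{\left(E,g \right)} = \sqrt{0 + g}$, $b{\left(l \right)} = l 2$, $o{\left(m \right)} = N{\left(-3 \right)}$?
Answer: $- \frac{91 \sqrt{30}}{18} \approx -27.69$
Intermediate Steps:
$N{\left(U \right)} = \frac{2}{3} - \frac{U}{3}$
$o{\left(m \right)} = \frac{5}{3}$ ($o{\left(m \right)} = \frac{2}{3} - -1 = \frac{2}{3} + 1 = \frac{5}{3}$)
$b{\left(l \right)} = 2 l$
$n{\left(E,g \right)} = - \frac{\sqrt{g}}{6}$ ($n{\left(E,g \right)} = - \frac{\sqrt{0 + g}}{6} = - \frac{\sqrt{g}}{6}$)
$n{\left(-5,b{\left(o{\left(5 \right)} \right)} \right)} 91 = - \frac{\sqrt{2 \cdot \frac{5}{3}}}{6} \cdot 91 = - \frac{\sqrt{\frac{10}{3}}}{6} \cdot 91 = - \frac{\frac{1}{3} \sqrt{30}}{6} \cdot 91 = - \frac{\sqrt{30}}{18} \cdot 91 = - \frac{91 \sqrt{30}}{18}$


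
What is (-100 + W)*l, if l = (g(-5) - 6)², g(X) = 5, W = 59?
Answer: -41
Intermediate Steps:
l = 1 (l = (5 - 6)² = (-1)² = 1)
(-100 + W)*l = (-100 + 59)*1 = -41*1 = -41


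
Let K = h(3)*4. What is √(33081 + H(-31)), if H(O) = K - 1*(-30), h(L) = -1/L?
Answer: √297987/3 ≈ 181.96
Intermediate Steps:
K = -4/3 (K = -1/3*4 = -1*⅓*4 = -⅓*4 = -4/3 ≈ -1.3333)
H(O) = 86/3 (H(O) = -4/3 - 1*(-30) = -4/3 + 30 = 86/3)
√(33081 + H(-31)) = √(33081 + 86/3) = √(99329/3) = √297987/3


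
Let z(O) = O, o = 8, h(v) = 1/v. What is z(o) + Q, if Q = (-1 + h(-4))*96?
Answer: -112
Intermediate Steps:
Q = -120 (Q = (-1 + 1/(-4))*96 = (-1 - ¼)*96 = -5/4*96 = -120)
z(o) + Q = 8 - 120 = -112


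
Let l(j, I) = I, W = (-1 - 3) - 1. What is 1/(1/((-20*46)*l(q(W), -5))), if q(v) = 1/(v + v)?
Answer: 4600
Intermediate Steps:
W = -5 (W = -4 - 1 = -5)
q(v) = 1/(2*v)
1/(1/((-20*46)*l(q(W), -5))) = 1/(1/(-20*46*(-5))) = 1/(1/(-920*(-5))) = 1/(1/4600) = 4600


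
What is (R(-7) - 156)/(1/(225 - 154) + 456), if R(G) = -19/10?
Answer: -112109/323770 ≈ -0.34626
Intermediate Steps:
R(G) = -19/10 (R(G) = -19*⅒ = -19/10)
(R(-7) - 156)/(1/(225 - 154) + 456) = (-19/10 - 156)/(1/(225 - 154) + 456) = -1579/(10*(1/71 + 456)) = -1579/(10*32377/71) = -1579/10*71/32377 = -112109/323770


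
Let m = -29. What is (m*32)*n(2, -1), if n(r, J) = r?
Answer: -1856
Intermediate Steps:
(m*32)*n(2, -1) = -29*32*2 = -928*2 = -1856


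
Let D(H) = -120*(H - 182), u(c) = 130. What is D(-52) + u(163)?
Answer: 28210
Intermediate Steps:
D(H) = 21840 - 120*H (D(H) = -120*(-182 + H) = 21840 - 120*H)
D(-52) + u(163) = (21840 - 120*(-52)) + 130 = (21840 + 6240) + 130 = 28080 + 130 = 28210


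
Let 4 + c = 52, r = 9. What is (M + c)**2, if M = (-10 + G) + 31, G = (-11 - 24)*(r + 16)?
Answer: 649636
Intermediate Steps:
c = 48 (c = -4 + 52 = 48)
G = -875 (G = (-11 - 24)*(9 + 16) = -35*25 = -875)
M = -854 (M = (-10 - 875) + 31 = -885 + 31 = -854)
(M + c)**2 = (-854 + 48)**2 = (-806)**2 = 649636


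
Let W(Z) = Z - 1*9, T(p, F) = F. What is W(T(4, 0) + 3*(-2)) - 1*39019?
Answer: -39034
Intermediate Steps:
W(Z) = -9 + Z (W(Z) = Z - 9 = -9 + Z)
W(T(4, 0) + 3*(-2)) - 1*39019 = (-9 + (0 + 3*(-2))) - 1*39019 = (-9 + (0 - 6)) - 39019 = (-9 - 6) - 39019 = -15 - 39019 = -39034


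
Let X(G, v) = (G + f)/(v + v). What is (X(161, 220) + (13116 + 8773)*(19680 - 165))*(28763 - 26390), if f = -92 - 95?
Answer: 223005151669251/220 ≈ 1.0137e+12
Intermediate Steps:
f = -187
X(G, v) = (-187 + G)/(2*v) (X(G, v) = (G - 187)/(v + v) = (-187 + G)/((2*v)) = (-187 + G)*(1/(2*v)) = (-187 + G)/(2*v))
(X(161, 220) + (13116 + 8773)*(19680 - 165))*(28763 - 26390) = ((½)*(-187 + 161)/220 + (13116 + 8773)*(19680 - 165))*(28763 - 26390) = ((½)*(1/220)*(-26) + 21889*19515)*2373 = (-13/220 + 427163835)*2373 = (93976043687/220)*2373 = 223005151669251/220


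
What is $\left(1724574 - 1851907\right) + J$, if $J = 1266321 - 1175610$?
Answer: $-36622$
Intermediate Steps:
$J = 90711$
$\left(1724574 - 1851907\right) + J = \left(1724574 - 1851907\right) + 90711 = -127333 + 90711 = -36622$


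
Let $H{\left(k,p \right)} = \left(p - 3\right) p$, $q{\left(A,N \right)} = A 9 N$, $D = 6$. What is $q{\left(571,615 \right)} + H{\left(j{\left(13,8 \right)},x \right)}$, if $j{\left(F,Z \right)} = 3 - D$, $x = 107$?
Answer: $3171613$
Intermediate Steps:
$q{\left(A,N \right)} = 9 A N$
$j{\left(F,Z \right)} = -3$ ($j{\left(F,Z \right)} = 3 - 6 = -3$)
$H{\left(k,p \right)} = p \left(-3 + p\right)$ ($H{\left(k,p \right)} = \left(-3 + p\right) p = p \left(-3 + p\right)$)
$q{\left(571,615 \right)} + H{\left(j{\left(13,8 \right)},x \right)} = 9 \cdot 571 \cdot 615 + 107 \left(-3 + 107\right) = 3160485 + 107 \cdot 104 = 3160485 + 11128 = 3171613$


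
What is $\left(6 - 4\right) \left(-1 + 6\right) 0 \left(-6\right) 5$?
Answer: $0$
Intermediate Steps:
$\left(6 - 4\right) \left(-1 + 6\right) 0 \left(-6\right) 5 = \left(6 - 4\right) 5 \cdot 0 \cdot 5 = 2 \cdot 5 \cdot 0 = 10 \cdot 0 = 0$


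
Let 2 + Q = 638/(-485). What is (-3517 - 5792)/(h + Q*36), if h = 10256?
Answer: -4514865/4916272 ≈ -0.91835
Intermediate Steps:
Q = -1608/485 (Q = -2 + 638/(-485) = -2 + 638*(-1/485) = -2 - 638/485 = -1608/485 ≈ -3.3155)
(-3517 - 5792)/(h + Q*36) = (-3517 - 5792)/(10256 - 1608/485*36) = -9309/(10256 - 57888/485) = -9309/4916272/485 = -9309*485/4916272 = -4514865/4916272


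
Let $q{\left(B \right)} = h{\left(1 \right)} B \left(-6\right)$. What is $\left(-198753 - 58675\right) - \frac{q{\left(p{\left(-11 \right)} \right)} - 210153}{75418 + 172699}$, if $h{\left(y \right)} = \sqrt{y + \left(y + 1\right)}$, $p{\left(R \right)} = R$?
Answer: $- \frac{63872052923}{248117} - \frac{66 \sqrt{3}}{248117} \approx -2.5743 \cdot 10^{5}$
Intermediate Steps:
$h{\left(y \right)} = \sqrt{1 + 2 y}$ ($h{\left(y \right)} = \sqrt{y + \left(1 + y\right)} = \sqrt{1 + 2 y}$)
$q{\left(B \right)} = - 6 B \sqrt{3}$ ($q{\left(B \right)} = \sqrt{1 + 2 \cdot 1} B \left(-6\right) = \sqrt{1 + 2} B \left(-6\right) = \sqrt{3} B \left(-6\right) = B \sqrt{3} \left(-6\right) = - 6 B \sqrt{3}$)
$\left(-198753 - 58675\right) - \frac{q{\left(p{\left(-11 \right)} \right)} - 210153}{75418 + 172699} = \left(-198753 - 58675\right) - \frac{\left(-6\right) \left(-11\right) \sqrt{3} - 210153}{75418 + 172699} = \left(-198753 - 58675\right) - \frac{66 \sqrt{3} - 210153}{248117} = -257428 - \left(-210153 + 66 \sqrt{3}\right) \frac{1}{248117} = -257428 - \left(- \frac{210153}{248117} + \frac{66 \sqrt{3}}{248117}\right) = -257428 + \left(\frac{210153}{248117} - \frac{66 \sqrt{3}}{248117}\right) = - \frac{63872052923}{248117} - \frac{66 \sqrt{3}}{248117}$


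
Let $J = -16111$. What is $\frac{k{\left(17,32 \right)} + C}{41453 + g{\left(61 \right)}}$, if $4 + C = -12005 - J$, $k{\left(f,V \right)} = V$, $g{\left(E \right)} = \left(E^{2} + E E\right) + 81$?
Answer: $\frac{2067}{24488} \approx 0.084409$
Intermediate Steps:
$g{\left(E \right)} = 81 + 2 E^{2}$ ($g{\left(E \right)} = \left(E^{2} + E^{2}\right) + 81 = 2 E^{2} + 81 = 81 + 2 E^{2}$)
$C = 4102$ ($C = -4 - -4106 = -4 + \left(-12005 + 16111\right) = -4 + 4106 = 4102$)
$\frac{k{\left(17,32 \right)} + C}{41453 + g{\left(61 \right)}} = \frac{32 + 4102}{41453 + \left(81 + 2 \cdot 61^{2}\right)} = \frac{4134}{41453 + \left(81 + 2 \cdot 3721\right)} = \frac{4134}{41453 + \left(81 + 7442\right)} = \frac{4134}{41453 + 7523} = \frac{4134}{48976} = 4134 \cdot \frac{1}{48976} = \frac{2067}{24488}$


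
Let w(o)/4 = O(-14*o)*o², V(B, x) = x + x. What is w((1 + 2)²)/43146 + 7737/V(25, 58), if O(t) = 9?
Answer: 6188127/92684 ≈ 66.766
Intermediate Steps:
V(B, x) = 2*x
w(o) = 36*o² (w(o) = 4*(9*o²) = 36*o²)
w((1 + 2)²)/43146 + 7737/V(25, 58) = (36*((1 + 2)²)²)/43146 + 7737/((2*58)) = (36*(3²)²)*(1/43146) + 7737/116 = (36*9²)*(1/43146) + 7737*(1/116) = (36*81)*(1/43146) + 7737/116 = 2916*(1/43146) + 7737/116 = 54/799 + 7737/116 = 6188127/92684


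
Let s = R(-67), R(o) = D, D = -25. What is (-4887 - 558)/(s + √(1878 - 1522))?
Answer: 136125/269 + 10890*√89/269 ≈ 887.96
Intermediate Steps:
R(o) = -25
s = -25
(-4887 - 558)/(s + √(1878 - 1522)) = (-4887 - 558)/(-25 + √(1878 - 1522)) = -5445/(-25 + √356) = -5445/(-25 + 2*√89)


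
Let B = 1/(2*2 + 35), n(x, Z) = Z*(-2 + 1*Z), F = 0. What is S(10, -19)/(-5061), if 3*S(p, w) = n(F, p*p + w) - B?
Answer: -249560/592137 ≈ -0.42146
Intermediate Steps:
n(x, Z) = Z*(-2 + Z)
B = 1/39 (B = 1/(4 + 35) = 1/39 ≈ 0.025641)
S(p, w) = -1/117 + (w + p**2)*(-2 + w + p**2)/3 (S(p, w) = ((p*p + w)*(-2 + (p*p + w)) - 1*1/39)/3 = ((p**2 + w)*(-2 + (p**2 + w)) - 1/39)/3 = ((w + p**2)*(-2 + (w + p**2)) - 1/39)/3 = ((w + p**2)*(-2 + w + p**2) - 1/39)/3 = (-1/39 + (w + p**2)*(-2 + w + p**2))/3 = -1/117 + (w + p**2)*(-2 + w + p**2)/3)
S(10, -19)/(-5061) = (-1/117 + (-19 + 10**2)*(-2 - 19 + 10**2)/3)/(-5061) = (-1/117 + (-19 + 100)*(-2 - 19 + 100)/3)*(-1/5061) = (-1/117 + (1/3)*81*79)*(-1/5061) = (-1/117 + 2133)*(-1/5061) = (249560/117)*(-1/5061) = -249560/592137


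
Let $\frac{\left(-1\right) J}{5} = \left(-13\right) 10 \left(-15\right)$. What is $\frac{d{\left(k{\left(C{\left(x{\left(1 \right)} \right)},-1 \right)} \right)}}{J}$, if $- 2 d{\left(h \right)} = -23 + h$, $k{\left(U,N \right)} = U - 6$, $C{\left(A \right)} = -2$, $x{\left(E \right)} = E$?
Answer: $- \frac{31}{19500} \approx -0.0015897$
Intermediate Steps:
$k{\left(U,N \right)} = -6 + U$ ($k{\left(U,N \right)} = U - 6 = -6 + U$)
$J = -9750$ ($J = - 5 \left(-13\right) 10 \left(-15\right) = - 5 \left(\left(-130\right) \left(-15\right)\right) = \left(-5\right) 1950 = -9750$)
$d{\left(h \right)} = \frac{23}{2} - \frac{h}{2}$ ($d{\left(h \right)} = - \frac{-23 + h}{2} = \frac{23}{2} - \frac{h}{2}$)
$\frac{d{\left(k{\left(C{\left(x{\left(1 \right)} \right)},-1 \right)} \right)}}{J} = \frac{\frac{23}{2} - \frac{-6 - 2}{2}}{-9750} = \left(\frac{23}{2} - -4\right) \left(- \frac{1}{9750}\right) = \left(\frac{23}{2} + 4\right) \left(- \frac{1}{9750}\right) = \frac{31}{2} \left(- \frac{1}{9750}\right) = - \frac{31}{19500}$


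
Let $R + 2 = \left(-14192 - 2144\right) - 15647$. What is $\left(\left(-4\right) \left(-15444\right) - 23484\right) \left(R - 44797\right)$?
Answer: $-2940136344$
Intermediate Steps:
$R = -31985$ ($R = -2 - 31983 = -31985$)
$\left(\left(-4\right) \left(-15444\right) - 23484\right) \left(R - 44797\right) = \left(\left(-4\right) \left(-15444\right) - 23484\right) \left(-31985 - 44797\right) = \left(61776 - 23484\right) \left(-76782\right) = 38292 \left(-76782\right) = -2940136344$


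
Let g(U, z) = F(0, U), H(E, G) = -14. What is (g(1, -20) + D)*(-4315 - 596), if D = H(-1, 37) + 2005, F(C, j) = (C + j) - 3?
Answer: -9767979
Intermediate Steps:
F(C, j) = -3 + C + j
g(U, z) = -3 + U (g(U, z) = -3 + 0 + U = -3 + U)
D = 1991 (D = -14 + 2005 = 1991)
(g(1, -20) + D)*(-4315 - 596) = ((-3 + 1) + 1991)*(-4315 - 596) = (-2 + 1991)*(-4911) = 1989*(-4911) = -9767979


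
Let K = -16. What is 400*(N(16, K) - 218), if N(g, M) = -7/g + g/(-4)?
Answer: -88975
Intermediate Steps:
N(g, M) = -7/g - g/4 (N(g, M) = -7/g + g*(-¼) = -7/g - g/4)
400*(N(16, K) - 218) = 400*((-7/16 - ¼*16) - 218) = 400*((-7*1/16 - 4) - 218) = 400*((-7/16 - 4) - 218) = 400*(-71/16 - 218) = 400*(-3559/16) = -88975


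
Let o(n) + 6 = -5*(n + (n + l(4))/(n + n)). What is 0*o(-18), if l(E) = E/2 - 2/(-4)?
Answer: 0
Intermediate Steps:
l(E) = ½ + E/2 (l(E) = E*(½) - 2*(-¼) = E/2 + ½ = ½ + E/2)
o(n) = -6 - 5*n - 5*(5/2 + n)/(2*n) (o(n) = -6 - 5*(n + (n + (½ + (½)*4))/(n + n)) = -6 - 5*(n + (n + (½ + 2))/((2*n))) = -6 - 5*(n + (n + 5/2)*(1/(2*n))) = -6 - 5*(n + (5/2 + n)*(1/(2*n))) = -6 - 5*(n + (5/2 + n)/(2*n)) = -6 + (-5*n - 5*(5/2 + n)/(2*n)) = -6 - 5*n - 5*(5/2 + n)/(2*n))
0*o(-18) = 0*(-17/2 - 5*(-18) - 25/4/(-18)) = 0*(-17/2 + 90 - 25/4*(-1/18)) = 0*(-17/2 + 90 + 25/72) = 0*(5893/72) = 0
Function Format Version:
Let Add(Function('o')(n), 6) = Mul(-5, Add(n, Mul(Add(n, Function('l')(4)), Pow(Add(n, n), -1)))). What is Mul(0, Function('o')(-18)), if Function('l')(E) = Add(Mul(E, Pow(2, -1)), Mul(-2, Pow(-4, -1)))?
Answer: 0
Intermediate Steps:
Function('l')(E) = Add(Rational(1, 2), Mul(Rational(1, 2), E)) (Function('l')(E) = Add(Mul(E, Rational(1, 2)), Mul(-2, Rational(-1, 4))) = Add(Mul(Rational(1, 2), E), Rational(1, 2)) = Add(Rational(1, 2), Mul(Rational(1, 2), E)))
Function('o')(n) = Add(-6, Mul(-5, n), Mul(Rational(-5, 2), Pow(n, -1), Add(Rational(5, 2), n))) (Function('o')(n) = Add(-6, Mul(-5, Add(n, Mul(Add(n, Add(Rational(1, 2), Mul(Rational(1, 2), 4))), Pow(Add(n, n), -1))))) = Add(-6, Mul(-5, Add(n, Mul(Add(n, Add(Rational(1, 2), 2)), Pow(Mul(2, n), -1))))) = Add(-6, Mul(-5, Add(n, Mul(Add(n, Rational(5, 2)), Mul(Rational(1, 2), Pow(n, -1)))))) = Add(-6, Mul(-5, Add(n, Mul(Add(Rational(5, 2), n), Mul(Rational(1, 2), Pow(n, -1)))))) = Add(-6, Mul(-5, Add(n, Mul(Rational(1, 2), Pow(n, -1), Add(Rational(5, 2), n))))) = Add(-6, Add(Mul(-5, n), Mul(Rational(-5, 2), Pow(n, -1), Add(Rational(5, 2), n)))) = Add(-6, Mul(-5, n), Mul(Rational(-5, 2), Pow(n, -1), Add(Rational(5, 2), n))))
Mul(0, Function('o')(-18)) = Mul(0, Add(Rational(-17, 2), Mul(-5, -18), Mul(Rational(-25, 4), Pow(-18, -1)))) = Mul(0, Add(Rational(-17, 2), 90, Mul(Rational(-25, 4), Rational(-1, 18)))) = Mul(0, Add(Rational(-17, 2), 90, Rational(25, 72))) = Mul(0, Rational(5893, 72)) = 0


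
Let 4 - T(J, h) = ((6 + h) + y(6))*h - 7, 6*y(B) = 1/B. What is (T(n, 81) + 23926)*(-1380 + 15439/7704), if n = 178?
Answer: -239042295877/10272 ≈ -2.3271e+7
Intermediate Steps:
y(B) = 1/(6*B)
T(J, h) = 11 - h*(217/36 + h) (T(J, h) = 4 - (((6 + h) + (⅙)/6)*h - 7) = 4 - (((6 + h) + (⅙)*(⅙))*h - 7) = 4 - (((6 + h) + 1/36)*h - 7) = 4 - ((217/36 + h)*h - 7) = 4 - (h*(217/36 + h) - 7) = 4 - (-7 + h*(217/36 + h)) = 4 + (7 - h*(217/36 + h)) = 11 - h*(217/36 + h))
(T(n, 81) + 23926)*(-1380 + 15439/7704) = ((11 - 1*81² - 217/36*81) + 23926)*(-1380 + 15439/7704) = ((11 - 1*6561 - 1953/4) + 23926)*(-1380 + 15439*(1/7704)) = ((11 - 6561 - 1953/4) + 23926)*(-1380 + 15439/7704) = (-28153/4 + 23926)*(-10616081/7704) = (67551/4)*(-10616081/7704) = -239042295877/10272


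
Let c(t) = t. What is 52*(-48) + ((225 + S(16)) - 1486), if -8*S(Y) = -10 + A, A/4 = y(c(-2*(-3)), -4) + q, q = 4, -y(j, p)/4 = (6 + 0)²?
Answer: -14743/4 ≈ -3685.8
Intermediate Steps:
y(j, p) = -144 (y(j, p) = -4*(6 + 0)² = -4*6² = -4*36 = -144)
A = -560 (A = 4*(-144 + 4) = 4*(-140) = -560)
S(Y) = 285/4 (S(Y) = -(-10 - 560)/8 = -⅛*(-570) = 285/4)
52*(-48) + ((225 + S(16)) - 1486) = 52*(-48) + ((225 + 285/4) - 1486) = -2496 + (1185/4 - 1486) = -2496 - 4759/4 = -14743/4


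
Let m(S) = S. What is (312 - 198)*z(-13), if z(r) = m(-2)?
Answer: -228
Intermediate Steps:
z(r) = -2
(312 - 198)*z(-13) = (312 - 198)*(-2) = 114*(-2) = -228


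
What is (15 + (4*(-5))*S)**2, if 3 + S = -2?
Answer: 13225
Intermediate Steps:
S = -5 (S = -3 - 2 = -5)
(15 + (4*(-5))*S)**2 = (15 + (4*(-5))*(-5))**2 = (15 - 20*(-5))**2 = (15 + 100)**2 = 115**2 = 13225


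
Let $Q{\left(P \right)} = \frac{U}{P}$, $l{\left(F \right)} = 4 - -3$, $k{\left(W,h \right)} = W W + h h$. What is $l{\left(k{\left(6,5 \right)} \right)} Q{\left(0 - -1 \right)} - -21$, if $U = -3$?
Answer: $0$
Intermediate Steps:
$k{\left(W,h \right)} = W^{2} + h^{2}$
$l{\left(F \right)} = 7$ ($l{\left(F \right)} = 4 + 3 = 7$)
$Q{\left(P \right)} = - \frac{3}{P}$
$l{\left(k{\left(6,5 \right)} \right)} Q{\left(0 - -1 \right)} - -21 = 7 \left(- \frac{3}{0 - -1}\right) - -21 = 7 \left(- \frac{3}{0 + 1}\right) + 21 = 7 \left(- \frac{3}{1}\right) + 21 = 7 \left(\left(-3\right) 1\right) + 21 = 7 \left(-3\right) + 21 = -21 + 21 = 0$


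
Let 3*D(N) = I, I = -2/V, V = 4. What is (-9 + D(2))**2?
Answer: 3025/36 ≈ 84.028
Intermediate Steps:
I = -1/2 (I = -2/4 = -2*1/4 = -1/2 ≈ -0.50000)
D(N) = -1/6 (D(N) = (1/3)*(-1/2) = -1/6)
(-9 + D(2))**2 = (-9 - 1/6)**2 = (-55/6)**2 = 3025/36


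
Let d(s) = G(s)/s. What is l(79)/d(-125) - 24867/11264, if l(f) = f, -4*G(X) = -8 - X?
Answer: 442018561/1317888 ≈ 335.40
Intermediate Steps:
G(X) = 2 + X/4 (G(X) = -(-8 - X)/4 = 2 + X/4)
d(s) = (2 + s/4)/s
l(79)/d(-125) - 24867/11264 = 79/(((¼)*(8 - 125)/(-125))) - 24867/11264 = 79/(((¼)*(-1/125)*(-117))) - 24867*1/11264 = 79/(117/500) - 24867/11264 = 79*(500/117) - 24867/11264 = 39500/117 - 24867/11264 = 442018561/1317888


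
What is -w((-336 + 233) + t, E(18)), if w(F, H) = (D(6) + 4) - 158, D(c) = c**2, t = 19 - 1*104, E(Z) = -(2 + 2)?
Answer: 118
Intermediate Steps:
E(Z) = -4 (E(Z) = -1*4 = -4)
t = -85 (t = 19 - 104 = -85)
w(F, H) = -118 (w(F, H) = (6**2 + 4) - 158 = (36 + 4) - 158 = 40 - 158 = -118)
-w((-336 + 233) + t, E(18)) = -1*(-118) = 118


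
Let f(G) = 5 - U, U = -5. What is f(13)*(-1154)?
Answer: -11540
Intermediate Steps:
f(G) = 10 (f(G) = 5 - 1*(-5) = 5 + 5 = 10)
f(13)*(-1154) = 10*(-1154) = -11540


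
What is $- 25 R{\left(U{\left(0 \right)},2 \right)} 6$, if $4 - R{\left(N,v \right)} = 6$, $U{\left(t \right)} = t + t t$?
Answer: $300$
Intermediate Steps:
$U{\left(t \right)} = t + t^{2}$
$R{\left(N,v \right)} = -2$ ($R{\left(N,v \right)} = 4 - 6 = -2$)
$- 25 R{\left(U{\left(0 \right)},2 \right)} 6 = \left(-25\right) \left(-2\right) 6 = 50 \cdot 6 = 300$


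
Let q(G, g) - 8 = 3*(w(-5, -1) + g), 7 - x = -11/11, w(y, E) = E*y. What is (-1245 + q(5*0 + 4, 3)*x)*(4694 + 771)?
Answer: -5404885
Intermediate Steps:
x = 8 (x = 7 - (-11)/11 = 7 - 1*(-1) = 7 + 1 = 8)
q(G, g) = 23 + 3*g (q(G, g) = 8 + 3*(-1*(-5) + g) = 8 + 3*(5 + g) = 8 + (15 + 3*g) = 23 + 3*g)
(-1245 + q(5*0 + 4, 3)*x)*(4694 + 771) = (-1245 + (23 + 3*3)*8)*(4694 + 771) = (-1245 + (23 + 9)*8)*5465 = (-1245 + 32*8)*5465 = (-1245 + 256)*5465 = -989*5465 = -5404885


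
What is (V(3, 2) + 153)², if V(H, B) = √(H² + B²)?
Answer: (153 + √13)² ≈ 24525.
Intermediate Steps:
V(H, B) = √(B² + H²)
(V(3, 2) + 153)² = (√(2² + 3²) + 153)² = (√(4 + 9) + 153)² = (√13 + 153)² = (153 + √13)²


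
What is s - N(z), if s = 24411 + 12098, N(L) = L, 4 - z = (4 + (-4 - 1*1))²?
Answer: 36506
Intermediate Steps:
z = 3 (z = 4 - (4 + (-4 - 1*1))² = 4 - (4 + (-4 - 1))² = 4 - (4 - 5)² = 4 - 1*(-1)² = 4 - 1*1 = 4 - 1 = 3)
s = 36509
s - N(z) = 36509 - 1*3 = 36509 - 3 = 36506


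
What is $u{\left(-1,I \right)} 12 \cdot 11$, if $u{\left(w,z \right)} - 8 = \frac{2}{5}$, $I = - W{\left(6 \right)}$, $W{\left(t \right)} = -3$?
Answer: $\frac{5544}{5} \approx 1108.8$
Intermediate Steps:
$I = 3$ ($I = \left(-1\right) \left(-3\right) = 3$)
$u{\left(w,z \right)} = \frac{42}{5}$ ($u{\left(w,z \right)} = 8 + \frac{2}{5} = \frac{42}{5}$)
$u{\left(-1,I \right)} 12 \cdot 11 = \frac{42}{5} \cdot 12 \cdot 11 = \frac{504}{5} \cdot 11 = \frac{5544}{5}$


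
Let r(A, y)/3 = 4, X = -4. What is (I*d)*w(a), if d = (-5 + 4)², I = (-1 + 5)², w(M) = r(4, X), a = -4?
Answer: 192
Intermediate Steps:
r(A, y) = 12 (r(A, y) = 3*4 = 12)
w(M) = 12
I = 16 (I = 4² = 16)
d = 1 (d = (-1)² = 1)
(I*d)*w(a) = (16*1)*12 = 16*12 = 192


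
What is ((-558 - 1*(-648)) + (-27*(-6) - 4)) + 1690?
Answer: 1938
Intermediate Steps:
((-558 - 1*(-648)) + (-27*(-6) - 4)) + 1690 = ((-558 + 648) + (162 - 4)) + 1690 = (90 + 158) + 1690 = 248 + 1690 = 1938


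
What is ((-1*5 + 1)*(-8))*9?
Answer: 288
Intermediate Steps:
((-1*5 + 1)*(-8))*9 = ((-5 + 1)*(-8))*9 = -4*(-8)*9 = 32*9 = 288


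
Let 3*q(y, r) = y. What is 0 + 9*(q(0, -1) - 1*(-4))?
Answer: 36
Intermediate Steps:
q(y, r) = y/3
0 + 9*(q(0, -1) - 1*(-4)) = 0 + 9*((⅓)*0 - 1*(-4)) = 0 + 9*(0 + 4) = 0 + 9*4 = 0 + 36 = 36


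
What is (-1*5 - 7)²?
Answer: 144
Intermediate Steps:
(-1*5 - 7)² = (-5 - 7)² = (-12)² = 144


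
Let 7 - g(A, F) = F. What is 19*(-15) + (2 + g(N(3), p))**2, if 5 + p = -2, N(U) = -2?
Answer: -29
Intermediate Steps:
p = -7 (p = -5 - 2 = -7)
g(A, F) = 7 - F
19*(-15) + (2 + g(N(3), p))**2 = 19*(-15) + (2 + (7 - 1*(-7)))**2 = -285 + (2 + (7 + 7))**2 = -285 + (2 + 14)**2 = -285 + 16**2 = -285 + 256 = -29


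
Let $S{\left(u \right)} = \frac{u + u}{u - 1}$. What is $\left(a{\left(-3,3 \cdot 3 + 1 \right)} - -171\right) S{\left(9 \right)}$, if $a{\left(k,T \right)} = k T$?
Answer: $\frac{1269}{4} \approx 317.25$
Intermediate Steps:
$S{\left(u \right)} = \frac{2 u}{-1 + u}$
$a{\left(k,T \right)} = T k$
$\left(a{\left(-3,3 \cdot 3 + 1 \right)} - -171\right) S{\left(9 \right)} = \left(\left(3 \cdot 3 + 1\right) \left(-3\right) - -171\right) 2 \cdot 9 \frac{1}{-1 + 9} = \left(\left(9 + 1\right) \left(-3\right) + 171\right) 2 \cdot 9 \cdot \frac{1}{8} = \left(10 \left(-3\right) + 171\right) 2 \cdot 9 \cdot \frac{1}{8} = \left(-30 + 171\right) \frac{9}{4} = 141 \cdot \frac{9}{4} = \frac{1269}{4}$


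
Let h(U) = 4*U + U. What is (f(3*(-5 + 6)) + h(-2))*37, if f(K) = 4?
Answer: -222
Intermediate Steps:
h(U) = 5*U
(f(3*(-5 + 6)) + h(-2))*37 = (4 + 5*(-2))*37 = (4 - 10)*37 = -6*37 = -222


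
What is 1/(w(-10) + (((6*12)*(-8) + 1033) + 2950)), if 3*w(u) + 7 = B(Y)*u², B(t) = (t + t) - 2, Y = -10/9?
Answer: 27/88126 ≈ 0.00030638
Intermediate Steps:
Y = -10/9 (Y = -10*⅑ = -10/9 ≈ -1.1111)
B(t) = -2 + 2*t (B(t) = 2*t - 2 = -2 + 2*t)
w(u) = -7/3 - 38*u²/27 (w(u) = -7/3 + ((-2 + 2*(-10/9))*u²)/3 = -7/3 + ((-2 - 20/9)*u²)/3 = -7/3 + (-38*u²/9)/3 = -7/3 - 38*u²/27)
1/(w(-10) + (((6*12)*(-8) + 1033) + 2950)) = 1/((-7/3 - 38/27*(-10)²) + (((6*12)*(-8) + 1033) + 2950)) = 1/((-7/3 - 38/27*100) + ((72*(-8) + 1033) + 2950)) = 1/((-7/3 - 3800/27) + ((-576 + 1033) + 2950)) = 1/(-3863/27 + (457 + 2950)) = 1/(-3863/27 + 3407) = 1/(88126/27) = 27/88126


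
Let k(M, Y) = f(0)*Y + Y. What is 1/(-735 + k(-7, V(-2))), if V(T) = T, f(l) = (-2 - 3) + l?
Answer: -1/727 ≈ -0.0013755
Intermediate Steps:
f(l) = -5 + l
k(M, Y) = -4*Y (k(M, Y) = (-5 + 0)*Y + Y = -5*Y + Y = -4*Y)
1/(-735 + k(-7, V(-2))) = 1/(-735 - 4*(-2)) = 1/(-735 + 8) = 1/(-727) = -1/727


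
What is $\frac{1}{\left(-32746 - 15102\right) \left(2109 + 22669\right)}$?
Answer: $- \frac{1}{1185577744} \approx -8.4347 \cdot 10^{-10}$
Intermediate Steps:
$\frac{1}{\left(-32746 - 15102\right) \left(2109 + 22669\right)} = \frac{1}{\left(-47848\right) 24778} = \frac{1}{-1185577744} = - \frac{1}{1185577744}$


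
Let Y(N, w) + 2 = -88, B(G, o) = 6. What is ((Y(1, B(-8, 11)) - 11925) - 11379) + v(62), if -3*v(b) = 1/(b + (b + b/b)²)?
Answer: -282903643/12093 ≈ -23394.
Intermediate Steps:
Y(N, w) = -90 (Y(N, w) = -2 - 88 = -90)
v(b) = -1/(3*(b + (1 + b)²)) (v(b) = -1/(3*(b + (b + b/b)²)) = -1/(3*(b + (b + 1)²)) = -1/(3*(b + (1 + b)²)))
((Y(1, B(-8, 11)) - 11925) - 11379) + v(62) = ((-90 - 11925) - 11379) - 1/(3*62 + 3*(1 + 62)²) = (-12015 - 11379) - 1/(186 + 3*63²) = -23394 - 1/(186 + 3*3969) = -23394 - 1/(186 + 11907) = -23394 - 1/12093 = -282903643/12093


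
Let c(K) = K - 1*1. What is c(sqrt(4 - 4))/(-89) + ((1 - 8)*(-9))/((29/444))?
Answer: 2489537/2581 ≈ 964.56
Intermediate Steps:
c(K) = -1 + K (c(K) = K - 1 = -1 + K)
c(sqrt(4 - 4))/(-89) + ((1 - 8)*(-9))/((29/444)) = (-1 + sqrt(4 - 4))/(-89) + ((1 - 8)*(-9))/((29/444)) = (-1 + sqrt(0))*(-1/89) + (-7*(-9))/((29*(1/444))) = (-1 + 0)*(-1/89) + 63/(29/444) = -1*(-1/89) + 63*(444/29) = 1/89 + 27972/29 = 2489537/2581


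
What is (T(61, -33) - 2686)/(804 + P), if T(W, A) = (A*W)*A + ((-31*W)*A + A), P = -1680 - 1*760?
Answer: -126113/1636 ≈ -77.086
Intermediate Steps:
P = -2440 (P = -1680 - 760 = -2440)
T(W, A) = A + W*A² - 31*A*W (T(W, A) = W*A² + (-31*A*W + A) = W*A² + (A - 31*A*W) = A + W*A² - 31*A*W)
(T(61, -33) - 2686)/(804 + P) = (-33*(1 - 31*61 - 33*61) - 2686)/(804 - 2440) = (-33*(1 - 1891 - 2013) - 2686)/(-1636) = (-33*(-3903) - 2686)*(-1/1636) = (128799 - 2686)*(-1/1636) = 126113*(-1/1636) = -126113/1636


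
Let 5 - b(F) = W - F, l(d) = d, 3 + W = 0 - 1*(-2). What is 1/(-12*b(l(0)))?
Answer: -1/72 ≈ -0.013889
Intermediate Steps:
W = -1 (W = -3 + (0 - 1*(-2)) = -3 + (0 + 2) = -3 + 2 = -1)
b(F) = 6 + F (b(F) = 5 - (-1 - F) = 5 + (1 + F) = 6 + F)
1/(-12*b(l(0))) = 1/(-12*(6 + 0)) = 1/(-12*6) = 1/(-72) = -1/72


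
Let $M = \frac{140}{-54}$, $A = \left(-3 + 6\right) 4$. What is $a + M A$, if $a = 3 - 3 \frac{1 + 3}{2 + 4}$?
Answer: $- \frac{271}{9} \approx -30.111$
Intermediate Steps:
$a = 1$ ($a = 3 - 3 \cdot \frac{4}{6} = 3 - 3 \cdot 4 \cdot \frac{1}{6} = 3 - 2 = 1$)
$A = 12$ ($A = 3 \cdot 4 = 12$)
$M = - \frac{70}{27}$ ($M = 140 \left(- \frac{1}{54}\right) = - \frac{70}{27} \approx -2.5926$)
$a + M A = 1 - \frac{280}{9} = - \frac{271}{9}$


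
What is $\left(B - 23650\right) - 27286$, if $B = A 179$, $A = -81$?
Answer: $-65435$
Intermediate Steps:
$B = -14499$ ($B = \left(-81\right) 179 = -14499$)
$\left(B - 23650\right) - 27286 = \left(-14499 - 23650\right) - 27286 = -38149 - 27286 = -65435$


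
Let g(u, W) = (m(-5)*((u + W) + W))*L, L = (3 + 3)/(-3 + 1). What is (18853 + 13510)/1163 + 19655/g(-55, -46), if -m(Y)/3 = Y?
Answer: 47388002/1538649 ≈ 30.798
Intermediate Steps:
m(Y) = -3*Y
L = -3 (L = 6/(-2) = 6*(-1/2) = -3)
g(u, W) = -90*W - 45*u (g(u, W) = ((-3*(-5))*((u + W) + W))*(-3) = (15*((W + u) + W))*(-3) = (15*(u + 2*W))*(-3) = (15*u + 30*W)*(-3) = -90*W - 45*u)
(18853 + 13510)/1163 + 19655/g(-55, -46) = (18853 + 13510)/1163 + 19655/(-90*(-46) - 45*(-55)) = 32363*(1/1163) + 19655/(4140 + 2475) = 32363/1163 + 19655/6615 = 32363/1163 + 19655*(1/6615) = 32363/1163 + 3931/1323 = 47388002/1538649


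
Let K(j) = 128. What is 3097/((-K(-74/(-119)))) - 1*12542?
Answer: -1608473/128 ≈ -12566.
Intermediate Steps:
3097/((-K(-74/(-119)))) - 1*12542 = 3097/((-1*128)) - 1*12542 = 3097/(-128) - 12542 = 3097*(-1/128) - 12542 = -3097/128 - 12542 = -1608473/128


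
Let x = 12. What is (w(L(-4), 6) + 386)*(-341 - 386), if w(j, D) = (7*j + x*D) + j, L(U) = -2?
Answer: -321334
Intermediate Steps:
w(j, D) = 8*j + 12*D (w(j, D) = (7*j + 12*D) + j = 8*j + 12*D)
(w(L(-4), 6) + 386)*(-341 - 386) = ((8*(-2) + 12*6) + 386)*(-341 - 386) = ((-16 + 72) + 386)*(-727) = (56 + 386)*(-727) = 442*(-727) = -321334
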